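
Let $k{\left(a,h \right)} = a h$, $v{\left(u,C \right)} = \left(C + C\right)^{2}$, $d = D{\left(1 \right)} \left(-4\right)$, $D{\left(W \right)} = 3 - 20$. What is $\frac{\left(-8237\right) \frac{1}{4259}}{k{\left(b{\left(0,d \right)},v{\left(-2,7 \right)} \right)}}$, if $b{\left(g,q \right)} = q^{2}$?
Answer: $- \frac{8237}{3859948736} \approx -2.134 \cdot 10^{-6}$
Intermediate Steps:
$D{\left(W \right)} = -17$ ($D{\left(W \right)} = 3 - 20 = -17$)
$d = 68$ ($d = \left(-17\right) \left(-4\right) = 68$)
$v{\left(u,C \right)} = 4 C^{2}$ ($v{\left(u,C \right)} = \left(2 C\right)^{2} = 4 C^{2}$)
$\frac{\left(-8237\right) \frac{1}{4259}}{k{\left(b{\left(0,d \right)},v{\left(-2,7 \right)} \right)}} = \frac{\left(-8237\right) \frac{1}{4259}}{68^{2} \cdot 4 \cdot 7^{2}} = \frac{\left(-8237\right) \frac{1}{4259}}{4624 \cdot 4 \cdot 49} = - \frac{8237}{4259 \cdot 4624 \cdot 196} = - \frac{8237}{4259 \cdot 906304} = \left(- \frac{8237}{4259}\right) \frac{1}{906304} = - \frac{8237}{3859948736}$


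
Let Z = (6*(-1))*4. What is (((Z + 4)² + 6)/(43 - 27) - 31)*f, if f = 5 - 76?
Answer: 3195/8 ≈ 399.38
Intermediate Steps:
Z = -24 (Z = -6*4 = -24)
f = -71
(((Z + 4)² + 6)/(43 - 27) - 31)*f = (((-24 + 4)² + 6)/(43 - 27) - 31)*(-71) = (((-20)² + 6)/16 - 31)*(-71) = ((400 + 6)*(1/16) - 31)*(-71) = (406*(1/16) - 31)*(-71) = (203/8 - 31)*(-71) = -45/8*(-71) = 3195/8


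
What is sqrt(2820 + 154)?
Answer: sqrt(2974) ≈ 54.534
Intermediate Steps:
sqrt(2820 + 154) = sqrt(2974)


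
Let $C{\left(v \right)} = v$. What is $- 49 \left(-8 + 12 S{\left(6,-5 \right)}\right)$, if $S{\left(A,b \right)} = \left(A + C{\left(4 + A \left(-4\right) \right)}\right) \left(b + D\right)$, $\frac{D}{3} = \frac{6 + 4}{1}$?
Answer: $206192$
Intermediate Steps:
$D = 30$ ($D = 3 \frac{6 + 4}{1} = 3 \cdot 10 \cdot 1 = 3 \cdot 10 = 30$)
$S{\left(A,b \right)} = \left(4 - 3 A\right) \left(30 + b\right)$ ($S{\left(A,b \right)} = \left(A + \left(4 + A \left(-4\right)\right)\right) \left(b + 30\right) = \left(A - \left(-4 + 4 A\right)\right) \left(30 + b\right) = \left(4 - 3 A\right) \left(30 + b\right)$)
$- 49 \left(-8 + 12 S{\left(6,-5 \right)}\right) = - 49 \left(-8 + 12 \left(120 - 540 + 4 \left(-5\right) - 18 \left(-5\right)\right)\right) = - 49 \left(-8 + 12 \left(120 - 540 - 20 + 90\right)\right) = - 49 \left(-8 + 12 \left(-350\right)\right) = - 49 \left(-8 - 4200\right) = \left(-49\right) \left(-4208\right) = 206192$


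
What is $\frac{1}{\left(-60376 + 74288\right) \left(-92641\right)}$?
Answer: $- \frac{1}{1288821592} \approx -7.759 \cdot 10^{-10}$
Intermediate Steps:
$\frac{1}{\left(-60376 + 74288\right) \left(-92641\right)} = \frac{1}{13912} \left(- \frac{1}{92641}\right) = - \frac{1}{1288821592}$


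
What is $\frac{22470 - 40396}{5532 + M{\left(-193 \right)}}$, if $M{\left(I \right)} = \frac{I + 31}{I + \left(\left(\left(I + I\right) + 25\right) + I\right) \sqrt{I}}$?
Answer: $\frac{8963 \left(- 554 \sqrt{193} + 193 i\right)}{3 \left(- 177973 i + 510788 \sqrt{193}\right)} \approx -3.2404 - 1.2322 \cdot 10^{-5} i$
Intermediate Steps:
$M{\left(I \right)} = \frac{31 + I}{I + \sqrt{I} \left(25 + 3 I\right)}$ ($M{\left(I \right)} = \frac{31 + I}{I + \left(\left(2 I + 25\right) + I\right) \sqrt{I}} = \frac{31 + I}{I + \left(\left(25 + 2 I\right) + I\right) \sqrt{I}} = \frac{31 + I}{I + \left(25 + 3 I\right) \sqrt{I}} = \frac{31 + I}{I + \sqrt{I} \left(25 + 3 I\right)}$)
$\frac{22470 - 40396}{5532 + M{\left(-193 \right)}} = \frac{22470 - 40396}{5532 + \frac{31 - 193}{-193 + 3 \left(-193\right)^{\frac{3}{2}} + 25 \sqrt{-193}}} = - \frac{17926}{5532 + \frac{1}{-193 + 3 \left(- 193 i \sqrt{193}\right) + 25 i \sqrt{193}} \left(-162\right)} = - \frac{17926}{5532 + \frac{1}{-193 - 579 i \sqrt{193} + 25 i \sqrt{193}} \left(-162\right)} = - \frac{17926}{5532 + \frac{1}{-193 - 554 i \sqrt{193}} \left(-162\right)} = - \frac{17926}{5532 - \frac{162}{-193 - 554 i \sqrt{193}}}$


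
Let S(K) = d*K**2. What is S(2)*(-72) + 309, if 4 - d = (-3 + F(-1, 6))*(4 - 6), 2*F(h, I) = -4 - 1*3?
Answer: 2901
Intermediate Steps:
F(h, I) = -7/2 (F(h, I) = (-4 - 1*3)/2 = (-4 - 3)/2 = (1/2)*(-7) = -7/2)
d = -9 (d = 4 - (-3 - 7/2)*(4 - 6) = 4 - (-13)*(-2)/2 = 4 - 1*13 = 4 - 13 = -9)
S(K) = -9*K**2
S(2)*(-72) + 309 = -9*2**2*(-72) + 309 = -9*4*(-72) + 309 = -36*(-72) + 309 = 2592 + 309 = 2901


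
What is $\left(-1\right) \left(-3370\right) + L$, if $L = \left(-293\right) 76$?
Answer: $-18898$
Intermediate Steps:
$L = -22268$
$\left(-1\right) \left(-3370\right) + L = \left(-1\right) \left(-3370\right) - 22268 = 3370 - 22268 = -18898$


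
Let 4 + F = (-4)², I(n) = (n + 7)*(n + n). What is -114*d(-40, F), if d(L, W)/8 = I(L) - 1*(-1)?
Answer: -2408592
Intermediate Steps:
I(n) = 2*n*(7 + n) (I(n) = (7 + n)*(2*n) = 2*n*(7 + n))
F = 12 (F = -4 + (-4)² = -4 + 16 = 12)
d(L, W) = 8 + 16*L*(7 + L) (d(L, W) = 8*(2*L*(7 + L) - 1*(-1)) = 8*(2*L*(7 + L) + 1) = 8*(1 + 2*L*(7 + L)) = 8 + 16*L*(7 + L))
-114*d(-40, F) = -114*(8 + 16*(-40)*(7 - 40)) = -114*(8 + 16*(-40)*(-33)) = -114*(8 + 21120) = -114*21128 = -2408592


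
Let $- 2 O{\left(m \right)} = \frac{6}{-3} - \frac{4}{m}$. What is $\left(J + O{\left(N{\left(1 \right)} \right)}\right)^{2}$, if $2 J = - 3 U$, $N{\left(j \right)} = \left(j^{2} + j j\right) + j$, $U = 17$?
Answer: $\frac{20449}{36} \approx 568.03$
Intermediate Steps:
$N{\left(j \right)} = j + 2 j^{2}$ ($N{\left(j \right)} = \left(j^{2} + j^{2}\right) + j = 2 j^{2} + j = j + 2 j^{2}$)
$J = - \frac{51}{2}$ ($J = \frac{\left(-3\right) 17}{2} = \frac{1}{2} \left(-51\right) = - \frac{51}{2} \approx -25.5$)
$O{\left(m \right)} = 1 + \frac{2}{m}$ ($O{\left(m \right)} = - \frac{\frac{6}{-3} - \frac{4}{m}}{2} = - \frac{6 \left(- \frac{1}{3}\right) - \frac{4}{m}}{2} = - \frac{-2 - \frac{4}{m}}{2} = 1 + \frac{2}{m}$)
$\left(J + O{\left(N{\left(1 \right)} \right)}\right)^{2} = \left(- \frac{51}{2} + \frac{2 + 1 \left(1 + 2 \cdot 1\right)}{1 \left(1 + 2 \cdot 1\right)}\right)^{2} = \left(- \frac{51}{2} + \frac{2 + 1 \left(1 + 2\right)}{1 \left(1 + 2\right)}\right)^{2} = \left(- \frac{51}{2} + \frac{2 + 1 \cdot 3}{1 \cdot 3}\right)^{2} = \left(- \frac{51}{2} + \frac{2 + 3}{3}\right)^{2} = \left(- \frac{51}{2} + \frac{1}{3} \cdot 5\right)^{2} = \left(- \frac{51}{2} + \frac{5}{3}\right)^{2} = \left(- \frac{143}{6}\right)^{2} = \frac{20449}{36}$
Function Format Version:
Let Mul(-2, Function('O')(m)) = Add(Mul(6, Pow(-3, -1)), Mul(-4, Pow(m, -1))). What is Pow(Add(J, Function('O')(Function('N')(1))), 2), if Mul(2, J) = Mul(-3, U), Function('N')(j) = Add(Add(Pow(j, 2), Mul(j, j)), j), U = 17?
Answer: Rational(20449, 36) ≈ 568.03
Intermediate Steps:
Function('N')(j) = Add(j, Mul(2, Pow(j, 2))) (Function('N')(j) = Add(Add(Pow(j, 2), Pow(j, 2)), j) = Add(Mul(2, Pow(j, 2)), j) = Add(j, Mul(2, Pow(j, 2))))
J = Rational(-51, 2) (J = Mul(Rational(1, 2), Mul(-3, 17)) = Mul(Rational(1, 2), -51) = Rational(-51, 2) ≈ -25.500)
Function('O')(m) = Add(1, Mul(2, Pow(m, -1))) (Function('O')(m) = Mul(Rational(-1, 2), Add(Mul(6, Pow(-3, -1)), Mul(-4, Pow(m, -1)))) = Mul(Rational(-1, 2), Add(Mul(6, Rational(-1, 3)), Mul(-4, Pow(m, -1)))) = Mul(Rational(-1, 2), Add(-2, Mul(-4, Pow(m, -1)))) = Add(1, Mul(2, Pow(m, -1))))
Pow(Add(J, Function('O')(Function('N')(1))), 2) = Pow(Add(Rational(-51, 2), Mul(Pow(Mul(1, Add(1, Mul(2, 1))), -1), Add(2, Mul(1, Add(1, Mul(2, 1)))))), 2) = Pow(Add(Rational(-51, 2), Mul(Pow(Mul(1, Add(1, 2)), -1), Add(2, Mul(1, Add(1, 2))))), 2) = Pow(Add(Rational(-51, 2), Mul(Pow(Mul(1, 3), -1), Add(2, Mul(1, 3)))), 2) = Pow(Add(Rational(-51, 2), Mul(Pow(3, -1), Add(2, 3))), 2) = Pow(Add(Rational(-51, 2), Mul(Rational(1, 3), 5)), 2) = Pow(Add(Rational(-51, 2), Rational(5, 3)), 2) = Pow(Rational(-143, 6), 2) = Rational(20449, 36)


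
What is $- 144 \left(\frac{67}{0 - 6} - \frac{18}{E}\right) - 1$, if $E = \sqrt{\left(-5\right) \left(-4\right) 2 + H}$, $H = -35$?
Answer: $1607 + \frac{2592 \sqrt{5}}{5} \approx 2766.2$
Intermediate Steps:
$E = \sqrt{5}$ ($E = \sqrt{\left(-5\right) \left(-4\right) 2 - 35} = \sqrt{20 \cdot 2 - 35} = \sqrt{40 - 35} = \sqrt{5} \approx 2.2361$)
$- 144 \left(\frac{67}{0 - 6} - \frac{18}{E}\right) - 1 = - 144 \left(\frac{67}{0 - 6} - \frac{18}{\sqrt{5}}\right) - 1 = - 144 \left(\frac{67}{-6} - 18 \frac{\sqrt{5}}{5}\right) - 1 = - 144 \left(67 \left(- \frac{1}{6}\right) - \frac{18 \sqrt{5}}{5}\right) - 1 = - 144 \left(- \frac{67}{6} - \frac{18 \sqrt{5}}{5}\right) - 1 = \left(1608 + \frac{2592 \sqrt{5}}{5}\right) - 1 = 1607 + \frac{2592 \sqrt{5}}{5}$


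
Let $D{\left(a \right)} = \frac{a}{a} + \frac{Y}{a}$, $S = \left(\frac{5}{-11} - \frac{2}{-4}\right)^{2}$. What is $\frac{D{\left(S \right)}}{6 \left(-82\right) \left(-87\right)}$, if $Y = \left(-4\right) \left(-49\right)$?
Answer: $\frac{94865}{42804} \approx 2.2163$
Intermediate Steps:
$Y = 196$
$S = \frac{1}{484}$ ($S = \left(5 \left(- \frac{1}{11}\right) - - \frac{1}{2}\right)^{2} = \left(- \frac{5}{11} + \frac{1}{2}\right)^{2} = \left(\frac{1}{22}\right)^{2} = \frac{1}{484} \approx 0.0020661$)
$D{\left(a \right)} = 1 + \frac{196}{a}$ ($D{\left(a \right)} = \frac{a}{a} + \frac{196}{a} = 1 + \frac{196}{a}$)
$\frac{D{\left(S \right)}}{6 \left(-82\right) \left(-87\right)} = \frac{\frac{1}{\frac{1}{484}} \left(196 + \frac{1}{484}\right)}{6 \left(-82\right) \left(-87\right)} = \frac{484 \cdot \frac{94865}{484}}{\left(-492\right) \left(-87\right)} = \frac{94865}{42804}$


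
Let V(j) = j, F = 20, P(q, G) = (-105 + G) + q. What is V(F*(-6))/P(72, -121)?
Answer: 60/77 ≈ 0.77922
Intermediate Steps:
P(q, G) = -105 + G + q
V(F*(-6))/P(72, -121) = (20*(-6))/(-105 - 121 + 72) = -120/(-154) = -120*(-1/154) = 60/77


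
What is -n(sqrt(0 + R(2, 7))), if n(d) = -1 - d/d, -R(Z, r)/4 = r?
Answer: 2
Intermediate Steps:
R(Z, r) = -4*r
n(d) = -2 (n(d) = -1 - 1*1 = -1 - 1 = -2)
-n(sqrt(0 + R(2, 7))) = -1*(-2) = 2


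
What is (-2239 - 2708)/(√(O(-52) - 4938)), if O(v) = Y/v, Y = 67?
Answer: 9894*I*√3338959/256843 ≈ 70.39*I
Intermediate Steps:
O(v) = 67/v
(-2239 - 2708)/(√(O(-52) - 4938)) = (-2239 - 2708)/(√(67/(-52) - 4938)) = -4947/√(67*(-1/52) - 4938) = -4947/√(-67/52 - 4938) = -4947*(-2*I*√3338959/256843) = -(-9894)*I*√3338959/256843 = 9894*I*√3338959/256843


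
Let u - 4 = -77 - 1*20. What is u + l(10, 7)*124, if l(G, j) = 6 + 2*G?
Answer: 3131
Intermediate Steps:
u = -93 (u = 4 + (-77 - 1*20) = 4 + (-77 - 20) = 4 - 97 = -93)
u + l(10, 7)*124 = -93 + (6 + 2*10)*124 = -93 + (6 + 20)*124 = -93 + 26*124 = -93 + 3224 = 3131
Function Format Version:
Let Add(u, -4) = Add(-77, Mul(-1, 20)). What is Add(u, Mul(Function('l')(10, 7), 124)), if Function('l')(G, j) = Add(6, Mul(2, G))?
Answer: 3131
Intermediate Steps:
u = -93 (u = Add(4, Add(-77, Mul(-1, 20))) = Add(4, Add(-77, -20)) = Add(4, -97) = -93)
Add(u, Mul(Function('l')(10, 7), 124)) = Add(-93, Mul(Add(6, Mul(2, 10)), 124)) = Add(-93, Mul(Add(6, 20), 124)) = Add(-93, Mul(26, 124)) = Add(-93, 3224) = 3131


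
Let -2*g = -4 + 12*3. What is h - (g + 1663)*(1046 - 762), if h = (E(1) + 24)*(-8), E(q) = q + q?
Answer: -467956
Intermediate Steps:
g = -16 (g = -(-4 + 12*3)/2 = -(-4 + 36)/2 = -½*32 = -16)
E(q) = 2*q
h = -208 (h = (2*1 + 24)*(-8) = (2 + 24)*(-8) = 26*(-8) = -208)
h - (g + 1663)*(1046 - 762) = -208 - (-16 + 1663)*(1046 - 762) = -208 - 1647*284 = -208 - 1*467748 = -208 - 467748 = -467956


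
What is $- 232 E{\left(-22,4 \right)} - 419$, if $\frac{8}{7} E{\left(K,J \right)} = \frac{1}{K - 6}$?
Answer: $- \frac{1647}{4} \approx -411.75$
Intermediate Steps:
$E{\left(K,J \right)} = \frac{7}{8 \left(-6 + K\right)}$ ($E{\left(K,J \right)} = \frac{7}{8 \left(K - 6\right)} = \frac{7}{8 \left(-6 + K\right)}$)
$- 232 E{\left(-22,4 \right)} - 419 = - 232 \frac{7}{8 \left(-6 - 22\right)} - 419 = - 232 \frac{7}{8 \left(-28\right)} - 419 = - 232 \cdot \frac{7}{8} \left(- \frac{1}{28}\right) - 419 = \left(-232\right) \left(- \frac{1}{32}\right) - 419 = \frac{29}{4} - 419 = - \frac{1647}{4}$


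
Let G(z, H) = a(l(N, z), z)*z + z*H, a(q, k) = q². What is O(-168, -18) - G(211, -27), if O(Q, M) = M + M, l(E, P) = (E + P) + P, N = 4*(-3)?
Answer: -35463439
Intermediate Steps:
N = -12
l(E, P) = E + 2*P
O(Q, M) = 2*M
G(z, H) = H*z + z*(-12 + 2*z)² (G(z, H) = (-12 + 2*z)²*z + z*H = z*(-12 + 2*z)² + H*z = H*z + z*(-12 + 2*z)²)
O(-168, -18) - G(211, -27) = 2*(-18) - 211*(-27 + 4*(-6 + 211)²) = -36 - 211*(-27 + 4*205²) = -36 - 211*(-27 + 4*42025) = -36 - 211*(-27 + 168100) = -36 - 211*168073 = -36 - 1*35463403 = -36 - 35463403 = -35463439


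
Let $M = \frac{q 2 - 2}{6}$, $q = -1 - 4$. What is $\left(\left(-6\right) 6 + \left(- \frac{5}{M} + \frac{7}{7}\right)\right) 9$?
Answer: $- \frac{585}{2} \approx -292.5$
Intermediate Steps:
$q = -5$ ($q = -1 - 4 = -5$)
$M = -2$ ($M = \frac{\left(-5\right) 2 - 2}{6} = \left(-10 - 2\right) \frac{1}{6} = \left(-12\right) \frac{1}{6} = -2$)
$\left(\left(-6\right) 6 + \left(- \frac{5}{M} + \frac{7}{7}\right)\right) 9 = \left(\left(-6\right) 6 + \left(- \frac{5}{-2} + \frac{7}{7}\right)\right) 9 = \left(-36 + \left(\left(-5\right) \left(- \frac{1}{2}\right) + 7 \cdot \frac{1}{7}\right)\right) 9 = \left(-36 + \left(\frac{5}{2} + 1\right)\right) 9 = \left(-36 + \frac{7}{2}\right) 9 = \left(- \frac{65}{2}\right) 9 = - \frac{585}{2}$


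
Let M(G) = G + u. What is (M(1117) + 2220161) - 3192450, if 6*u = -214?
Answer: -2913623/3 ≈ -9.7121e+5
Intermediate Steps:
u = -107/3 (u = (⅙)*(-214) = -107/3 ≈ -35.667)
M(G) = -107/3 + G (M(G) = G - 107/3 = -107/3 + G)
(M(1117) + 2220161) - 3192450 = ((-107/3 + 1117) + 2220161) - 3192450 = (3244/3 + 2220161) - 3192450 = 6663727/3 - 3192450 = -2913623/3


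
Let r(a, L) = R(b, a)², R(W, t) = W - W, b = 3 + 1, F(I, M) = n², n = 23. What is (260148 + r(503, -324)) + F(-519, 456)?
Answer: 260677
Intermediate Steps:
F(I, M) = 529 (F(I, M) = 23² = 529)
b = 4
R(W, t) = 0
r(a, L) = 0 (r(a, L) = 0² = 0)
(260148 + r(503, -324)) + F(-519, 456) = (260148 + 0) + 529 = 260148 + 529 = 260677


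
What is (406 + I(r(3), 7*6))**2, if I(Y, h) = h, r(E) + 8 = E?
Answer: 200704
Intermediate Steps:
r(E) = -8 + E
(406 + I(r(3), 7*6))**2 = (406 + 7*6)**2 = (406 + 42)**2 = 448**2 = 200704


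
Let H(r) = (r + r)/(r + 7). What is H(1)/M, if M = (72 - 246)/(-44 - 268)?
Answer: 13/29 ≈ 0.44828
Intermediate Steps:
H(r) = 2*r/(7 + r) (H(r) = (2*r)/(7 + r) = 2*r/(7 + r))
M = 29/52 (M = -174/(-312) = -174*(-1/312) = 29/52 ≈ 0.55769)
H(1)/M = (2*1/(7 + 1))/(29/52) = (2*1/8)*(52/29) = (2*1*(⅛))*(52/29) = (¼)*(52/29) = 13/29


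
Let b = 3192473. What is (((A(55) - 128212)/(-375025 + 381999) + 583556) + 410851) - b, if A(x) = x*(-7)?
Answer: -15329440881/6974 ≈ -2.1981e+6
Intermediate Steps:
A(x) = -7*x
(((A(55) - 128212)/(-375025 + 381999) + 583556) + 410851) - b = (((-7*55 - 128212)/(-375025 + 381999) + 583556) + 410851) - 1*3192473 = (((-385 - 128212)/6974 + 583556) + 410851) - 3192473 = ((-128597*1/6974 + 583556) + 410851) - 3192473 = ((-128597/6974 + 583556) + 410851) - 3192473 = (4069590947/6974 + 410851) - 3192473 = 6934865821/6974 - 3192473 = -15329440881/6974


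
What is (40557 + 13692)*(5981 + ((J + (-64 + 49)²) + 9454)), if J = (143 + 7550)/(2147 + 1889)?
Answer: 3429158113797/4036 ≈ 8.4964e+8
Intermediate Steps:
J = 7693/4036 ≈ 1.9061
(40557 + 13692)*(5981 + ((J + (-64 + 49)²) + 9454)) = (40557 + 13692)*(5981 + ((7693/4036 + (-64 + 49)²) + 9454)) = 54249*(5981 + ((7693/4036 + (-15)²) + 9454)) = 54249*(5981 + ((7693/4036 + 225) + 9454)) = 54249*(5981 + (915793/4036 + 9454)) = 54249*(5981 + 39072137/4036) = 54249*(63211453/4036) = 3429158113797/4036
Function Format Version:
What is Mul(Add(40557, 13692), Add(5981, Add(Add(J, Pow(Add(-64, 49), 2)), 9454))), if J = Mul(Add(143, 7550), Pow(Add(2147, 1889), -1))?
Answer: Rational(3429158113797, 4036) ≈ 8.4964e+8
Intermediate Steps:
J = Rational(7693, 4036) (J = Mul(7693, Pow(4036, -1)) = Mul(7693, Rational(1, 4036)) = Rational(7693, 4036) ≈ 1.9061)
Mul(Add(40557, 13692), Add(5981, Add(Add(J, Pow(Add(-64, 49), 2)), 9454))) = Mul(Add(40557, 13692), Add(5981, Add(Add(Rational(7693, 4036), Pow(Add(-64, 49), 2)), 9454))) = Mul(54249, Add(5981, Add(Add(Rational(7693, 4036), Pow(-15, 2)), 9454))) = Mul(54249, Add(5981, Add(Add(Rational(7693, 4036), 225), 9454))) = Mul(54249, Add(5981, Add(Rational(915793, 4036), 9454))) = Mul(54249, Add(5981, Rational(39072137, 4036))) = Mul(54249, Rational(63211453, 4036)) = Rational(3429158113797, 4036)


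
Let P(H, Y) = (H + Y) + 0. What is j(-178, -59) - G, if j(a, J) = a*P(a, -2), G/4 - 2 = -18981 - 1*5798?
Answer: 131148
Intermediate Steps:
G = -99108 (G = 8 + 4*(-18981 - 1*5798) = 8 + 4*(-18981 - 5798) = 8 + 4*(-24779) = 8 - 99116 = -99108)
P(H, Y) = H + Y
j(a, J) = a*(-2 + a) (j(a, J) = a*(a - 2) = a*(-2 + a))
j(-178, -59) - G = -178*(-2 - 178) - 1*(-99108) = -178*(-180) + 99108 = 32040 + 99108 = 131148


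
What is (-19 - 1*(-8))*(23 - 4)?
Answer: -209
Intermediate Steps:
(-19 - 1*(-8))*(23 - 4) = (-19 + 8)*19 = -11*19 = -209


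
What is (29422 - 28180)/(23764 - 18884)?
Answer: 621/2440 ≈ 0.25451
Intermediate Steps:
(29422 - 28180)/(23764 - 18884) = 1242/4880 = 1242*(1/4880) = 621/2440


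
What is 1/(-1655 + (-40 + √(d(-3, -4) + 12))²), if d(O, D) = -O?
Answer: 1/2360 - √15/1180 ≈ -0.0028585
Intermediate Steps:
1/(-1655 + (-40 + √(d(-3, -4) + 12))²) = 1/(-1655 + (-40 + √(-1*(-3) + 12))²) = 1/(-1655 + (-40 + √(3 + 12))²) = 1/(-1655 + (-40 + √15)²)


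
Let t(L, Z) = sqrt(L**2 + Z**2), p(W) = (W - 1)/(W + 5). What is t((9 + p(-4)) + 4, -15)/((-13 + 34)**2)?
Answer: 17/441 ≈ 0.038549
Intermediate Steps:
p(W) = (-1 + W)/(5 + W)
t((9 + p(-4)) + 4, -15)/((-13 + 34)**2) = sqrt(((9 + (-1 - 4)/(5 - 4)) + 4)**2 + (-15)**2)/((-13 + 34)**2) = sqrt(((9 - 5/1) + 4)**2 + 225)/(21**2) = sqrt(((9 + 1*(-5)) + 4)**2 + 225)/441 = sqrt(((9 - 5) + 4)**2 + 225)*(1/441) = sqrt((4 + 4)**2 + 225)*(1/441) = sqrt(8**2 + 225)*(1/441) = sqrt(64 + 225)*(1/441) = sqrt(289)*(1/441) = 17*(1/441) = 17/441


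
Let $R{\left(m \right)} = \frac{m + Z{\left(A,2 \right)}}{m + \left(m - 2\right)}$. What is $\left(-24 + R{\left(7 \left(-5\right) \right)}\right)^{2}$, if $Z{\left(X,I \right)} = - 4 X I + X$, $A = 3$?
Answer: $\frac{43681}{81} \approx 539.27$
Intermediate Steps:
$Z{\left(X,I \right)} = X - 4 I X$ ($Z{\left(X,I \right)} = - 4 I X + X = X - 4 I X$)
$R{\left(m \right)} = \frac{-21 + m}{-2 + 2 m}$ ($R{\left(m \right)} = \frac{m + 3 \left(1 - 8\right)}{m + \left(m - 2\right)} = \frac{m + 3 \left(1 - 8\right)}{m + \left(-2 + m\right)} = \frac{m + 3 \left(-7\right)}{-2 + 2 m} = \frac{m - 21}{-2 + 2 m} = \frac{-21 + m}{-2 + 2 m}$)
$\left(-24 + R{\left(7 \left(-5\right) \right)}\right)^{2} = \left(-24 + \frac{-21 + 7 \left(-5\right)}{2 \left(-1 + 7 \left(-5\right)\right)}\right)^{2} = \left(-24 + \frac{-21 - 35}{2 \left(-1 - 35\right)}\right)^{2} = \left(-24 + \frac{1}{2} \frac{1}{-36} \left(-56\right)\right)^{2} = \left(-24 + \frac{1}{2} \left(- \frac{1}{36}\right) \left(-56\right)\right)^{2} = \left(-24 + \frac{7}{9}\right)^{2} = \left(- \frac{209}{9}\right)^{2} = \frac{43681}{81}$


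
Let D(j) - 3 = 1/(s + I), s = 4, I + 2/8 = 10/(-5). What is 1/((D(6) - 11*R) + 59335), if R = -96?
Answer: 7/422762 ≈ 1.6558e-5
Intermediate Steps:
I = -9/4 (I = -¼ + 10/(-5) = -¼ + 10*(-⅕) = -¼ - 2 = -9/4 ≈ -2.2500)
D(j) = 25/7 (D(j) = 3 + 1/(4 - 9/4) = 3 + 1/(7/4) = 3 + 4/7 = 25/7)
1/((D(6) - 11*R) + 59335) = 1/((25/7 - 11*(-96)) + 59335) = 1/((25/7 + 1056) + 59335) = 1/(7417/7 + 59335) = 1/(422762/7) = 7/422762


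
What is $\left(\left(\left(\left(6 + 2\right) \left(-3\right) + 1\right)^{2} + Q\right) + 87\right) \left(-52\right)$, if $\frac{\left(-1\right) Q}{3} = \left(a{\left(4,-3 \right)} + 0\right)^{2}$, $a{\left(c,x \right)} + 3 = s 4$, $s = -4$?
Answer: $24284$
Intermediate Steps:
$a{\left(c,x \right)} = -19$ ($a{\left(c,x \right)} = -3 - 16 = -19$)
$Q = -1083$ ($Q = - 3 \left(-19 + 0\right)^{2} = - 3 \left(-19\right)^{2} = \left(-3\right) 361 = -1083$)
$\left(\left(\left(\left(6 + 2\right) \left(-3\right) + 1\right)^{2} + Q\right) + 87\right) \left(-52\right) = \left(\left(\left(\left(6 + 2\right) \left(-3\right) + 1\right)^{2} - 1083\right) + 87\right) \left(-52\right) = \left(\left(\left(8 \left(-3\right) + 1\right)^{2} - 1083\right) + 87\right) \left(-52\right) = \left(\left(\left(-24 + 1\right)^{2} - 1083\right) + 87\right) \left(-52\right) = \left(\left(\left(-23\right)^{2} - 1083\right) + 87\right) \left(-52\right) = \left(\left(529 - 1083\right) + 87\right) \left(-52\right) = \left(-554 + 87\right) \left(-52\right) = \left(-467\right) \left(-52\right) = 24284$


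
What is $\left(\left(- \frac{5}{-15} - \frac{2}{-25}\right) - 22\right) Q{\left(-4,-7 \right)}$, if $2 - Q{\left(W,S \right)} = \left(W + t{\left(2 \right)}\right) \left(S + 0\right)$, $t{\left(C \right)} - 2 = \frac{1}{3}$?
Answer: $\frac{46951}{225} \approx 208.67$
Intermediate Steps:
$t{\left(C \right)} = \frac{7}{3}$ ($t{\left(C \right)} = 2 + \frac{1}{3} = \frac{7}{3}$)
$Q{\left(W,S \right)} = 2 - S \left(\frac{7}{3} + W\right)$ ($Q{\left(W,S \right)} = 2 - \left(W + \frac{7}{3}\right) \left(S + 0\right) = 2 - \left(\frac{7}{3} + W\right) S = 2 - S \left(\frac{7}{3} + W\right)$)
$\left(\left(- \frac{5}{-15} - \frac{2}{-25}\right) - 22\right) Q{\left(-4,-7 \right)} = \left(\left(- \frac{5}{-15} - \frac{2}{-25}\right) - 22\right) \left(2 - - \frac{49}{3} - \left(-7\right) \left(-4\right)\right) = \left(\left(\left(-5\right) \left(- \frac{1}{15}\right) - - \frac{2}{25}\right) - 22\right) \left(2 + \frac{49}{3} - 28\right) = \left(\left(\frac{1}{3} + \frac{2}{25}\right) - 22\right) \left(- \frac{29}{3}\right) = \left(\frac{31}{75} - 22\right) \left(- \frac{29}{3}\right) = \left(- \frac{1619}{75}\right) \left(- \frac{29}{3}\right) = \frac{46951}{225}$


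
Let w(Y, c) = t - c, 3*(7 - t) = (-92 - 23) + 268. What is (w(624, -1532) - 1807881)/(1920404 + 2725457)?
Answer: -1806393/4645861 ≈ -0.38882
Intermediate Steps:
t = -44 (t = 7 - ((-92 - 23) + 268)/3 = 7 - (-115 + 268)/3 = 7 - ⅓*153 = 7 - 51 = -44)
w(Y, c) = -44 - c
(w(624, -1532) - 1807881)/(1920404 + 2725457) = ((-44 - 1*(-1532)) - 1807881)/(1920404 + 2725457) = ((-44 + 1532) - 1807881)/4645861 = (1488 - 1807881)*(1/4645861) = -1806393*1/4645861 = -1806393/4645861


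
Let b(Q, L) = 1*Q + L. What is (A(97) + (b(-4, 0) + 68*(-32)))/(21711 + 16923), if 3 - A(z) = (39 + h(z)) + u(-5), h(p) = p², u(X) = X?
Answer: -5810/19317 ≈ -0.30077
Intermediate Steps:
b(Q, L) = L + Q (b(Q, L) = Q + L = L + Q)
A(z) = -31 - z² (A(z) = 3 - ((39 + z²) - 5) = 3 - (34 + z²) = 3 + (-34 - z²) = -31 - z²)
(A(97) + (b(-4, 0) + 68*(-32)))/(21711 + 16923) = ((-31 - 1*97²) + ((0 - 4) + 68*(-32)))/(21711 + 16923) = ((-31 - 1*9409) + (-4 - 2176))/38634 = ((-31 - 9409) - 2180)*(1/38634) = (-9440 - 2180)*(1/38634) = -11620*1/38634 = -5810/19317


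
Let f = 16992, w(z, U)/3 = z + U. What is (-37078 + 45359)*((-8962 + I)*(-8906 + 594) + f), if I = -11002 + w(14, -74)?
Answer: 1386685911520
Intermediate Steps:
w(z, U) = 3*U + 3*z (w(z, U) = 3*(z + U) = 3*(U + z) = 3*U + 3*z)
I = -11182 (I = -11002 + (3*(-74) + 3*14) = -11002 + (-222 + 42) = -11002 - 180 = -11182)
(-37078 + 45359)*((-8962 + I)*(-8906 + 594) + f) = (-37078 + 45359)*((-8962 - 11182)*(-8906 + 594) + 16992) = 8281*(-20144*(-8312) + 16992) = 8281*(167436928 + 16992) = 8281*167453920 = 1386685911520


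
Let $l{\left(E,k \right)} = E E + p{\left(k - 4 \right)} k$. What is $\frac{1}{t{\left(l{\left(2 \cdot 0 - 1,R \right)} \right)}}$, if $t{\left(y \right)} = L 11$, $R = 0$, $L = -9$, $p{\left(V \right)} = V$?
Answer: $- \frac{1}{99} \approx -0.010101$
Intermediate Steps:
$l{\left(E,k \right)} = E^{2} + k \left(-4 + k\right)$ ($l{\left(E,k \right)} = E E + \left(k - 4\right) k = E^{2} + \left(k - 4\right) k = E^{2} + \left(-4 + k\right) k = E^{2} + k \left(-4 + k\right)$)
$t{\left(y \right)} = -99$ ($t{\left(y \right)} = \left(-9\right) 11 = -99$)
$\frac{1}{t{\left(l{\left(2 \cdot 0 - 1,R \right)} \right)}} = \frac{1}{-99} = - \frac{1}{99}$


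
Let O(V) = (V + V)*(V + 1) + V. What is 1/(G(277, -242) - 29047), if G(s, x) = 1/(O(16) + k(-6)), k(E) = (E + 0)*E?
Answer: -596/17312011 ≈ -3.4427e-5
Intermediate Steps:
k(E) = E² (k(E) = E*E = E²)
O(V) = V + 2*V*(1 + V) (O(V) = (2*V)*(1 + V) + V = 2*V*(1 + V) + V = V + 2*V*(1 + V))
G(s, x) = 1/596 (G(s, x) = 1/(16*(3 + 2*16) + (-6)²) = 1/(16*(3 + 32) + 36) = 1/(16*35 + 36) = 1/(560 + 36) = 1/596)
1/(G(277, -242) - 29047) = 1/(1/596 - 29047) = 1/(-17312011/596) = -596/17312011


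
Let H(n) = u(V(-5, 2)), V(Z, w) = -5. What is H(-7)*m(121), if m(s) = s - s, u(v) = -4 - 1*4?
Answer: 0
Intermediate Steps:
u(v) = -8 (u(v) = -4 - 4 = -8)
H(n) = -8
m(s) = 0
H(-7)*m(121) = -8*0 = 0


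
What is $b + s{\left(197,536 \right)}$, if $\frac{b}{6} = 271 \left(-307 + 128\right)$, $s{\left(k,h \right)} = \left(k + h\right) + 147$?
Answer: $-290174$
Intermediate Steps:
$s{\left(k,h \right)} = 147 + h + k$ ($s{\left(k,h \right)} = \left(h + k\right) + 147 = 147 + h + k$)
$b = -291054$ ($b = 6 \cdot 271 \left(-307 + 128\right) = 6 \cdot 271 \left(-179\right) = 6 \left(-48509\right) = -291054$)
$b + s{\left(197,536 \right)} = -291054 + \left(147 + 536 + 197\right) = -291054 + 880 = -290174$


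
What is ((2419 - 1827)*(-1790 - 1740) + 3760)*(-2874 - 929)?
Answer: 7933058000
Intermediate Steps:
((2419 - 1827)*(-1790 - 1740) + 3760)*(-2874 - 929) = (592*(-3530) + 3760)*(-3803) = (-2089760 + 3760)*(-3803) = -2086000*(-3803) = 7933058000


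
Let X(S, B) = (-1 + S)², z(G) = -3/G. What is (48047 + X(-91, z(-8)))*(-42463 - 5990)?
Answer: -2738127483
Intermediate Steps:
(48047 + X(-91, z(-8)))*(-42463 - 5990) = (48047 + (-1 - 91)²)*(-42463 - 5990) = (48047 + (-92)²)*(-48453) = (48047 + 8464)*(-48453) = 56511*(-48453) = -2738127483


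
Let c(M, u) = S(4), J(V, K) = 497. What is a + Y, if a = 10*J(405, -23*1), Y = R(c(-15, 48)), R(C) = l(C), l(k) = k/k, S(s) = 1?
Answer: 4971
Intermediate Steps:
l(k) = 1
c(M, u) = 1
R(C) = 1
Y = 1
a = 4970 (a = 10*497 = 4970)
a + Y = 4970 + 1 = 4971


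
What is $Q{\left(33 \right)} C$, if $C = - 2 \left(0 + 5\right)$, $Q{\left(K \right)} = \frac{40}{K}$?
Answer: $- \frac{400}{33} \approx -12.121$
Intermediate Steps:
$C = -10$ ($C = \left(-2\right) 5 = -10$)
$Q{\left(33 \right)} C = \frac{40}{33} \left(-10\right) = - \frac{400}{33}$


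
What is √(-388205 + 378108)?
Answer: I*√10097 ≈ 100.48*I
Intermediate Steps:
√(-388205 + 378108) = √(-10097) = I*√10097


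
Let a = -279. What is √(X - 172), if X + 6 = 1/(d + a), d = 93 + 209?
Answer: I*√94139/23 ≈ 13.34*I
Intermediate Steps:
d = 302
X = -137/23 (X = -6 + 1/(302 - 279) = -6 + 1/23 = -137/23 ≈ -5.9565)
√(X - 172) = √(-137/23 - 172) = √(-4093/23) = I*√94139/23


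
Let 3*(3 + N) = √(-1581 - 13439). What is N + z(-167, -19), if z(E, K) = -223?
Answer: -226 + 2*I*√3755/3 ≈ -226.0 + 40.852*I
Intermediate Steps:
N = -3 + 2*I*√3755/3 (N = -3 + √(-1581 - 13439)/3 = -3 + √(-15020)/3 = -3 + (2*I*√3755)/3 = -3 + 2*I*√3755/3 ≈ -3.0 + 40.852*I)
N + z(-167, -19) = (-3 + 2*I*√3755/3) - 223 = -226 + 2*I*√3755/3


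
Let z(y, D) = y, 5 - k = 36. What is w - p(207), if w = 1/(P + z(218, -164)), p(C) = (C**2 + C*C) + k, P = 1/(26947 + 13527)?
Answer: -755868427637/8823333 ≈ -85667.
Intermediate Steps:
k = -31 (k = 5 - 1*36 = 5 - 36 = -31)
P = 1/40474 ≈ 2.4707e-5
p(C) = -31 + 2*C**2 (p(C) = (C**2 + C*C) - 31 = (C**2 + C**2) - 31 = 2*C**2 - 31 = -31 + 2*C**2)
w = 40474/8823333 (w = 1/(1/40474 + 218) = 1/(8823333/40474) = 40474/8823333 ≈ 0.0045872)
w - p(207) = 40474/8823333 - (-31 + 2*207**2) = 40474/8823333 - (-31 + 2*42849) = 40474/8823333 - (-31 + 85698) = 40474/8823333 - 1*85667 = 40474/8823333 - 85667 = -755868427637/8823333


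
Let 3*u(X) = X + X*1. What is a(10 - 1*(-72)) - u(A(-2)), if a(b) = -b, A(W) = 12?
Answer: -90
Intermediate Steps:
u(X) = 2*X/3 (u(X) = (X + X*1)/3 = (X + X)/3 = (2*X)/3 = 2*X/3)
a(10 - 1*(-72)) - u(A(-2)) = -(10 - 1*(-72)) - 2*12/3 = -(10 + 72) - 1*8 = -1*82 - 8 = -82 - 8 = -90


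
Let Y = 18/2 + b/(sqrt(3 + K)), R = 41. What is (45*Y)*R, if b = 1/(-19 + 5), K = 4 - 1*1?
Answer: 16605 - 615*sqrt(6)/28 ≈ 16551.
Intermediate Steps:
K = 3 (K = 4 - 1 = 3)
b = -1/14 (b = 1/(-14) = -1/14 ≈ -0.071429)
Y = 9 - sqrt(6)/84 (Y = 18/2 - 1/(14*sqrt(3 + 3)) = 18*(1/2) - sqrt(6)/6/14 = 9 - sqrt(6)/84 ≈ 8.9708)
(45*Y)*R = (45*(9 - sqrt(6)/84))*41 = (405 - 15*sqrt(6)/28)*41 = 16605 - 615*sqrt(6)/28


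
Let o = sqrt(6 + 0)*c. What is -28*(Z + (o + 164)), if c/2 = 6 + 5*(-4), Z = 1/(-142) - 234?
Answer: 139174/71 + 784*sqrt(6) ≈ 3880.6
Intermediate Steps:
Z = -33229/142 (Z = -1/142 - 234 = -33229/142 ≈ -234.01)
c = -28 (c = 2*(6 + 5*(-4)) = 2*(6 - 20) = 2*(-14) = -28)
o = -28*sqrt(6) (o = sqrt(6 + 0)*(-28) = sqrt(6)*(-28) = -28*sqrt(6) ≈ -68.586)
-28*(Z + (o + 164)) = -28*(-33229/142 + (-28*sqrt(6) + 164)) = -28*(-33229/142 + (164 - 28*sqrt(6))) = -28*(-9941/142 - 28*sqrt(6)) = 139174/71 + 784*sqrt(6)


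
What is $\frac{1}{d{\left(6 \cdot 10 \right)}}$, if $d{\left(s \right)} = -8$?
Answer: $- \frac{1}{8} \approx -0.125$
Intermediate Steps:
$\frac{1}{d{\left(6 \cdot 10 \right)}} = \frac{1}{-8} = - \frac{1}{8}$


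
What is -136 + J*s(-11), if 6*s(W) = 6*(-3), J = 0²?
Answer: -136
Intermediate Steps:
J = 0
s(W) = -3 (s(W) = (6*(-3))/6 = (⅙)*(-18) = -3)
-136 + J*s(-11) = -136 + 0*(-3) = -136 + 0 = -136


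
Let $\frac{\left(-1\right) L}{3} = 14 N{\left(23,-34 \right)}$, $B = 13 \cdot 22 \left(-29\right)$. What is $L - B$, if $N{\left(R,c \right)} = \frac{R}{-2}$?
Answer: $8777$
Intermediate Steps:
$N{\left(R,c \right)} = - \frac{R}{2}$ ($N{\left(R,c \right)} = R \left(- \frac{1}{2}\right) = - \frac{R}{2}$)
$B = -8294$ ($B = 286 \left(-29\right) = -8294$)
$L = 483$ ($L = - 3 \cdot 14 \left(\left(- \frac{1}{2}\right) 23\right) = - 3 \cdot 14 \left(- \frac{23}{2}\right) = \left(-3\right) \left(-161\right) = 483$)
$L - B = 483 - -8294 = 483 + 8294 = 8777$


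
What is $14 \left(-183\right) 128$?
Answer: $-327936$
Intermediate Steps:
$14 \left(-183\right) 128 = \left(-2562\right) 128 = -327936$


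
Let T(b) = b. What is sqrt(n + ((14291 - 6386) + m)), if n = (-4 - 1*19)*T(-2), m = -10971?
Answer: 2*I*sqrt(755) ≈ 54.955*I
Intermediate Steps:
n = 46 (n = (-4 - 1*19)*(-2) = (-4 - 19)*(-2) = -23*(-2) = 46)
sqrt(n + ((14291 - 6386) + m)) = sqrt(46 + ((14291 - 6386) - 10971)) = sqrt(46 + (7905 - 10971)) = sqrt(46 - 3066) = sqrt(-3020) = 2*I*sqrt(755)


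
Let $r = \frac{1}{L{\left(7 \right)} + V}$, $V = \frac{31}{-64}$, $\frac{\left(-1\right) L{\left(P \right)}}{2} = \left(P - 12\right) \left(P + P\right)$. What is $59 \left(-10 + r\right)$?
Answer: $- \frac{5264334}{8929} \approx -589.58$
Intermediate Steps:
$L{\left(P \right)} = - 4 P \left(-12 + P\right)$ ($L{\left(P \right)} = - 2 \left(P - 12\right) \left(P + P\right) = - 2 \left(-12 + P\right) 2 P = - 2 \cdot 2 P \left(-12 + P\right) = - 4 P \left(-12 + P\right)$)
$V = - \frac{31}{64}$ ($V = 31 \left(- \frac{1}{64}\right) = - \frac{31}{64} \approx -0.48438$)
$r = \frac{64}{8929}$ ($r = \frac{1}{4 \cdot 7 \left(12 - 7\right) - \frac{31}{64}} = \frac{1}{4 \cdot 7 \cdot 5 - \frac{31}{64}} = \frac{1}{140 - \frac{31}{64}} = \frac{1}{\frac{8929}{64}} = \frac{64}{8929} \approx 0.0071677$)
$59 \left(-10 + r\right) = 59 \left(-10 + \frac{64}{8929}\right) = 59 \left(- \frac{89226}{8929}\right) = - \frac{5264334}{8929}$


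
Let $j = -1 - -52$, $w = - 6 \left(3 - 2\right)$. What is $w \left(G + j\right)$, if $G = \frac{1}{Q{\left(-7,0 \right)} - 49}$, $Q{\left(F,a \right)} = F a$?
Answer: $- \frac{14988}{49} \approx -305.88$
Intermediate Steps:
$w = -6$ ($w = \left(-6\right) 1 = -6$)
$j = 51$ ($j = -1 + 52 = 51$)
$G = - \frac{1}{49}$ ($G = \frac{1}{\left(-7\right) 0 - 49} = \frac{1}{0 - 49} = \frac{1}{-49} = - \frac{1}{49} \approx -0.020408$)
$w \left(G + j\right) = - 6 \left(- \frac{1}{49} + 51\right) = \left(-6\right) \frac{2498}{49} = - \frac{14988}{49}$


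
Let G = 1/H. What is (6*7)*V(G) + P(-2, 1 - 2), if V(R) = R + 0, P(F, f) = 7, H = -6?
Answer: 0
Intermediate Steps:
G = -1/6 (G = 1/(-6) = -1/6 ≈ -0.16667)
V(R) = R
(6*7)*V(G) + P(-2, 1 - 2) = (6*7)*(-1/6) + 7 = 42*(-1/6) + 7 = -7 + 7 = 0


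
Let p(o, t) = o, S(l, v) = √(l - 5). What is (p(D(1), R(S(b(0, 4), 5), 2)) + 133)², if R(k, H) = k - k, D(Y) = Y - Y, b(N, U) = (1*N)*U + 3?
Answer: 17689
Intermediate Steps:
b(N, U) = 3 + N*U (b(N, U) = N*U + 3 = 3 + N*U)
D(Y) = 0
S(l, v) = √(-5 + l)
R(k, H) = 0
(p(D(1), R(S(b(0, 4), 5), 2)) + 133)² = (0 + 133)² = 133² = 17689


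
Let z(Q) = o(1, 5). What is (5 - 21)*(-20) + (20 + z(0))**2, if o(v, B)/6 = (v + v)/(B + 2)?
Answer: 38784/49 ≈ 791.51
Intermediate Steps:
o(v, B) = 12*v/(2 + B) (o(v, B) = 6*((v + v)/(B + 2)) = 6*((2*v)/(2 + B)) = 6*(2*v/(2 + B)) = 12*v/(2 + B))
z(Q) = 12/7 (z(Q) = 12*1/(2 + 5) = 12*1/7 = 12*1*(1/7) = 12/7)
(5 - 21)*(-20) + (20 + z(0))**2 = (5 - 21)*(-20) + (20 + 12/7)**2 = -16*(-20) + (152/7)**2 = 320 + 23104/49 = 38784/49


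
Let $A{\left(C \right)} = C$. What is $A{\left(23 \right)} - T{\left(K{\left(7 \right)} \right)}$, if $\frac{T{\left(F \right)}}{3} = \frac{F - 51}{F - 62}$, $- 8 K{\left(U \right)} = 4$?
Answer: $\frac{2566}{125} \approx 20.528$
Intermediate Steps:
$K{\left(U \right)} = - \frac{1}{2}$ ($K{\left(U \right)} = \left(- \frac{1}{8}\right) 4 = - \frac{1}{2}$)
$T{\left(F \right)} = \frac{3 \left(-51 + F\right)}{-62 + F}$ ($T{\left(F \right)} = 3 \frac{F - 51}{F - 62} = 3 \frac{-51 + F}{-62 + F} = \frac{3 \left(-51 + F\right)}{-62 + F}$)
$A{\left(23 \right)} - T{\left(K{\left(7 \right)} \right)} = 23 - \frac{3 \left(-51 - \frac{1}{2}\right)}{-62 - \frac{1}{2}} = 23 - 3 \frac{1}{- \frac{125}{2}} \left(- \frac{103}{2}\right) = 23 - 3 \left(- \frac{2}{125}\right) \left(- \frac{103}{2}\right) = 23 - \frac{309}{125} = \frac{2566}{125}$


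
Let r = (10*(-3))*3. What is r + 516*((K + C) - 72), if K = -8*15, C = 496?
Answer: 156774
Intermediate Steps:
r = -90 (r = -30*3 = -90)
K = -120
r + 516*((K + C) - 72) = -90 + 516*((-120 + 496) - 72) = -90 + 516*(376 - 72) = -90 + 516*304 = -90 + 156864 = 156774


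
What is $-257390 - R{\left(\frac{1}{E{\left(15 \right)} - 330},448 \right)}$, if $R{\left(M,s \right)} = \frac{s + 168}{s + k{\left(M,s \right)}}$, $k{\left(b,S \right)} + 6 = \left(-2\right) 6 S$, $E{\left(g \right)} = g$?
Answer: $- \frac{634980822}{2467} \approx -2.5739 \cdot 10^{5}$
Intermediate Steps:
$k{\left(b,S \right)} = -6 - 12 S$ ($k{\left(b,S \right)} = -6 + \left(-2\right) 6 S = -6 - 12 S$)
$R{\left(M,s \right)} = \frac{168 + s}{-6 - 11 s}$ ($R{\left(M,s \right)} = \frac{s + 168}{s - \left(6 + 12 s\right)} = \frac{168 + s}{-6 - 11 s}$)
$-257390 - R{\left(\frac{1}{E{\left(15 \right)} - 330},448 \right)} = -257390 - \frac{-168 - 448}{6 + 11 \cdot 448} = -257390 - \frac{-168 - 448}{6 + 4928} = -257390 - \frac{1}{4934} \left(-616\right) = -257390 - - \frac{308}{2467} = -257390 + \frac{308}{2467} = - \frac{634980822}{2467}$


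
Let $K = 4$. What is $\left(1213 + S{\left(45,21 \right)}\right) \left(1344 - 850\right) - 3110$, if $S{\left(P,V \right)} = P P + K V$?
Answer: $1637958$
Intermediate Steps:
$S{\left(P,V \right)} = P^{2} + 4 V$ ($S{\left(P,V \right)} = P P + 4 V = P^{2} + 4 V$)
$\left(1213 + S{\left(45,21 \right)}\right) \left(1344 - 850\right) - 3110 = \left(1213 + \left(45^{2} + 4 \cdot 21\right)\right) \left(1344 - 850\right) - 3110 = \left(1213 + \left(2025 + 84\right)\right) 494 - 3110 = \left(1213 + 2109\right) 494 - 3110 = 3322 \cdot 494 - 3110 = 1641068 - 3110 = 1637958$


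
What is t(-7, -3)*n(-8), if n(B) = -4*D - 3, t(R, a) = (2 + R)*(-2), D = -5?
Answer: 170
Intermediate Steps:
t(R, a) = -4 - 2*R
n(B) = 17 (n(B) = -4*(-5) - 3 = 20 - 3 = 17)
t(-7, -3)*n(-8) = (-4 - 2*(-7))*17 = (-4 + 14)*17 = 10*17 = 170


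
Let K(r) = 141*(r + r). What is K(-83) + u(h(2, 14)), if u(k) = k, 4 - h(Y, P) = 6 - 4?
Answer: -23404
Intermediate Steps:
h(Y, P) = 2 (h(Y, P) = 4 - (6 - 4) = 4 - 1*2 = 4 - 2 = 2)
K(r) = 282*r (K(r) = 141*(2*r) = 282*r)
K(-83) + u(h(2, 14)) = 282*(-83) + 2 = -23406 + 2 = -23404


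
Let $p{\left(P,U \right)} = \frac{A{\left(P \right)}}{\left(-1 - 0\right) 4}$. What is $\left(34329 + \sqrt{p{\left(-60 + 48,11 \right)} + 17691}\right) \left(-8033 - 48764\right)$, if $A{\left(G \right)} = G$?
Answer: $-1949784213 - 170391 \sqrt{1966} \approx -1.9573 \cdot 10^{9}$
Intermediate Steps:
$p{\left(P,U \right)} = - \frac{P}{4}$ ($p{\left(P,U \right)} = \frac{P}{\left(-1 - 0\right) 4} = \frac{P}{\left(-1 + \left(-3 + 3\right)\right) 4} = \frac{P}{\left(-1 + 0\right) 4} = \frac{P}{\left(-1\right) 4} = \frac{P}{-4} = P \left(- \frac{1}{4}\right) = - \frac{P}{4}$)
$\left(34329 + \sqrt{p{\left(-60 + 48,11 \right)} + 17691}\right) \left(-8033 - 48764\right) = \left(34329 + \sqrt{- \frac{-60 + 48}{4} + 17691}\right) \left(-8033 - 48764\right) = \left(34329 + \sqrt{\left(- \frac{1}{4}\right) \left(-12\right) + 17691}\right) \left(-56797\right) = \left(34329 + \sqrt{3 + 17691}\right) \left(-56797\right) = \left(34329 + \sqrt{17694}\right) \left(-56797\right) = \left(34329 + 3 \sqrt{1966}\right) \left(-56797\right) = -1949784213 - 170391 \sqrt{1966}$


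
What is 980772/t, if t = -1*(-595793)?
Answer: 980772/595793 ≈ 1.6462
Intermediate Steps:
t = 595793
980772/t = 980772/595793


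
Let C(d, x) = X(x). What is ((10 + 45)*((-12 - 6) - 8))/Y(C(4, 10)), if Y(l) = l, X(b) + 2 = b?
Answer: -715/4 ≈ -178.75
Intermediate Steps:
X(b) = -2 + b
C(d, x) = -2 + x
((10 + 45)*((-12 - 6) - 8))/Y(C(4, 10)) = ((10 + 45)*((-12 - 6) - 8))/(-2 + 10) = (55*(-18 - 8))/8 = (55*(-26))*(⅛) = -1430*⅛ = -715/4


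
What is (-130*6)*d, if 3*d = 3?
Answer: -780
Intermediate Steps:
d = 1 (d = (1/3)*3 = 1)
(-130*6)*d = -130*6*1 = -13*60*1 = -780*1 = -780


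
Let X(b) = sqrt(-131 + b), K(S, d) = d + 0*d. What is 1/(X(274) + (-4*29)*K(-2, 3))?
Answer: -348/120961 - sqrt(143)/120961 ≈ -0.0029758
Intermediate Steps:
K(S, d) = d (K(S, d) = d + 0 = d)
1/(X(274) + (-4*29)*K(-2, 3)) = 1/(sqrt(-131 + 274) - 4*29*3) = 1/(sqrt(143) - 116*3) = 1/(sqrt(143) - 348) = 1/(-348 + sqrt(143))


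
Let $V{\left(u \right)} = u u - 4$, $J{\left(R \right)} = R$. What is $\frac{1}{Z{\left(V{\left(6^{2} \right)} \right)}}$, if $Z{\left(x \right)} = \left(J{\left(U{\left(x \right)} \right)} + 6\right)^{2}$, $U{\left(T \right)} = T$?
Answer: $\frac{1}{1684804} \approx 5.9354 \cdot 10^{-7}$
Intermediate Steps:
$V{\left(u \right)} = -4 + u^{2}$ ($V{\left(u \right)} = u^{2} - 4 = -4 + u^{2}$)
$Z{\left(x \right)} = \left(6 + x\right)^{2}$ ($Z{\left(x \right)} = \left(x + 6\right)^{2} = \left(6 + x\right)^{2}$)
$\frac{1}{Z{\left(V{\left(6^{2} \right)} \right)}} = \frac{1}{\left(6 - \left(4 - \left(6^{2}\right)^{2}\right)\right)^{2}} = \frac{1}{\left(6 - \left(4 - 36^{2}\right)\right)^{2}} = \frac{1}{\left(6 + \left(-4 + 1296\right)\right)^{2}} = \frac{1}{\left(6 + 1292\right)^{2}} = \frac{1}{1298^{2}} = \frac{1}{1684804}$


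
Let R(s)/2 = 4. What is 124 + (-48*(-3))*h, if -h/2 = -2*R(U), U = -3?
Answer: 4732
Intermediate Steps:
R(s) = 8 (R(s) = 2*4 = 8)
h = 32 (h = -(-4)*8 = -2*(-16) = 32)
124 + (-48*(-3))*h = 124 - 48*(-3)*32 = 124 + 144*32 = 124 + 4608 = 4732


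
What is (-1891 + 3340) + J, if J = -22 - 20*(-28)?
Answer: 1987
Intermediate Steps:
J = 538 (J = -22 + 560 = 538)
(-1891 + 3340) + J = (-1891 + 3340) + 538 = 1449 + 538 = 1987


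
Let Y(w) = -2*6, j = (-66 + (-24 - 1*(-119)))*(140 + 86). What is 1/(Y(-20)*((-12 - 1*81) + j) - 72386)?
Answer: -1/149918 ≈ -6.6703e-6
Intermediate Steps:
j = 6554 (j = (-66 + (-24 + 119))*226 = (-66 + 95)*226 = 29*226 = 6554)
Y(w) = -12
1/(Y(-20)*((-12 - 1*81) + j) - 72386) = 1/(-12*((-12 - 1*81) + 6554) - 72386) = 1/(-12*((-12 - 81) + 6554) - 72386) = 1/(-12*(-93 + 6554) - 72386) = 1/(-12*6461 - 72386) = 1/(-77532 - 72386) = 1/(-149918) = -1/149918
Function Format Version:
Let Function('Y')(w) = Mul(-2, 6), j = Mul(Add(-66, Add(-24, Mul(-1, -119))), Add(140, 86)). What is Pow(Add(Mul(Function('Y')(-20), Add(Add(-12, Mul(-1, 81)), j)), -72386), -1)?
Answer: Rational(-1, 149918) ≈ -6.6703e-6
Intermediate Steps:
j = 6554 (j = Mul(Add(-66, Add(-24, 119)), 226) = Mul(Add(-66, 95), 226) = Mul(29, 226) = 6554)
Function('Y')(w) = -12
Pow(Add(Mul(Function('Y')(-20), Add(Add(-12, Mul(-1, 81)), j)), -72386), -1) = Pow(Add(Mul(-12, Add(Add(-12, Mul(-1, 81)), 6554)), -72386), -1) = Pow(Add(Mul(-12, Add(Add(-12, -81), 6554)), -72386), -1) = Pow(Add(Mul(-12, Add(-93, 6554)), -72386), -1) = Pow(Add(Mul(-12, 6461), -72386), -1) = Pow(Add(-77532, -72386), -1) = Pow(-149918, -1) = Rational(-1, 149918)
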